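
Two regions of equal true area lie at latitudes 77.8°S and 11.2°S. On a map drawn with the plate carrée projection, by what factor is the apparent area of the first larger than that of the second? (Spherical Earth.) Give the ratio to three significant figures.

4.64

For the equirectangular projection with φ₀ = 0 (plate carrée), h = 1 along meridians and k = sec φ along parallels.
Areal scale at 77.8°: h·k = 1.000 × 4.732 = 4.732.
Areal scale at 11.2°: h·k = 1.000 × 1.019 = 1.019.
Ratio = 4.732/1.019 ≈ 4.64.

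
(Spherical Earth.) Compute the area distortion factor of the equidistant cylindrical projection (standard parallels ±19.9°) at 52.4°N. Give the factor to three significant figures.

The equidistant cylindrical projection with φ₀ = 19.9° has h = 1 (meridians true) and k = cos φ₀ / cos φ along parallels.
Areal scale = h·k = 1 × cos φ₀ / cos φ; at 52.4°, h = 1.000, k = 1.541, so h·k = 1.541.

1.54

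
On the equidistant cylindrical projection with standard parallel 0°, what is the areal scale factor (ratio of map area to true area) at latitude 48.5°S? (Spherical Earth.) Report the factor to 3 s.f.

In the plate carrée (x = Rλ, y = Rφ), meridians are true-scale (h = 1) and parallels are stretched by k = sec φ.
Areal scale = h·k = 1 × sec φ; at 48.5°, h = 1.000, k = 1.509, so h·k = 1.509.

1.51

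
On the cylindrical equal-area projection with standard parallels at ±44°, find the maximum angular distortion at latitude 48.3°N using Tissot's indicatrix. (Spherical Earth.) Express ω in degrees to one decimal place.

For cylindrical equal-area with standard parallel φ₀, h = cos φ / cos φ₀ and k = cos φ₀ / cos φ, so h·k = 1.
At 48.3°: h = 0.9248, k = 1.081; principal scales a = 1.081, b = 0.9248.
sin(ω/2) = (a − b)/(a + b) = 0.1566/2.006 = 0.07804, so ω = 2 arcsin(0.07804) ≈ 9.0°.

9.0°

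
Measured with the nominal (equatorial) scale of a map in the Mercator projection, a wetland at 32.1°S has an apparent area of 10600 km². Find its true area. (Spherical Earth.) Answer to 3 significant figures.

For Mercator, h = k = sec φ (a conformal cylindrical projection has a single point scale, 1/cos φ).
Areal scale = k² = sec²φ = 1/cos²(32.1°) = 1/0.8471² = 1.394.
True area = apparent / (areal scale) = 10600 / 1.394 ≈ 7610 km².

7610 km²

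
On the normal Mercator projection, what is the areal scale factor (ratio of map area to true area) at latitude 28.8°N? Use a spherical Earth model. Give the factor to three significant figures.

The Mercator projection is conformal; its linear scale factor is the same in every direction and equals sec φ = 1/cos φ.
Areal scale = k² = sec²φ = 1/cos²(28.8°) = 1/0.8763² = 1.302.

1.30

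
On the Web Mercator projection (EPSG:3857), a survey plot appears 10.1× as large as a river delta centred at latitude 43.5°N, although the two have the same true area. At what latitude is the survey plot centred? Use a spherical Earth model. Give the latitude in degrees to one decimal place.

Mercator areal scale is sec²φ, so apparent-area ratio = sec²φ₁ / sec²φ₂ = cos²φ₂ / cos²φ₁.
cos²φ₂ / cos²φ₁ = 10.1  ⇒  cos φ₁ = cos 43.5° / √10.1 = 0.7254/3.178 = 0.2282.
φ₁ = arccos(0.2282) ≈ 76.8°.

76.8°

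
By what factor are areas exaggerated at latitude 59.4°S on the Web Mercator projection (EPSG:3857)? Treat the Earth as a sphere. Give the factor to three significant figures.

3.86

Mercator is conformal, so the point scale is isotropic: h = k = sec φ = 1/cos φ.
Areal scale = k² = sec²φ = 1/cos²(59.4°) = 1/0.5090² = 3.859.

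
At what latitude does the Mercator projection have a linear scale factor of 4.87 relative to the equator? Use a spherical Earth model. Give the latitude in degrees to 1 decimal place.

78.2°

Mercator scale is k = sec φ = 1/cos φ.
1/cos φ = 4.87  ⇒  cos φ = 0.2053  ⇒  φ = arccos(0.2053) ≈ 78.2°.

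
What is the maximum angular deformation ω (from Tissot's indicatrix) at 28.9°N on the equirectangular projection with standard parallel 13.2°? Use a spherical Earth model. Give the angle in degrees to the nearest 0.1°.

In the equirectangular projection with standard parallel φ₀ = 13.2° (x = Rλ cos φ₀, y = Rφ), meridians are true-scale (h = 1) and the parallel scale is k = cos φ₀ / cos φ.
At 28.9°: h = 1.000, k = 1.112; principal scales a = 1.112, b = 1.000.
sin(ω/2) = (a − b)/(a + b) = 0.1121/2.112 = 0.05306, so ω = 2 arcsin(0.05306) ≈ 6.1°.

6.1°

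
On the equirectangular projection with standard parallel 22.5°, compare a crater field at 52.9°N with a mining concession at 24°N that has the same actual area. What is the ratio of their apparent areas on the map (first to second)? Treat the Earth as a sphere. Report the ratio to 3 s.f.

With standard parallel φ₀ = 22.5°, the equirectangular projection gives x = Rλ cos φ₀, y = Rφ, so h = 1 and k = cos 22.5° / cos φ.
Areal scale at 52.9°: h·k = 1.000 × 1.532 = 1.532.
Areal scale at 24°: h·k = 1.000 × 1.011 = 1.011.
Ratio = 1.532/1.011 ≈ 1.51.

1.51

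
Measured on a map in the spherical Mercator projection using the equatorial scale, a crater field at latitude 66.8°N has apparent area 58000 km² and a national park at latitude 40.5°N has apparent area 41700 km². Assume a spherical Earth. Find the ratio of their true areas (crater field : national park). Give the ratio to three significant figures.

0.373

On Mercator the areal scale is sec²φ, so true area = apparent × cos²φ.
True area of crater field: 58000 × cos²(66.8°) = 58000 × 0.1552 = 9001 km².
True area of national park: 41700 × cos²(40.5°) = 41700 × 0.5782 = 24110 km².
Ratio = 9001 / 24110 ≈ 0.373.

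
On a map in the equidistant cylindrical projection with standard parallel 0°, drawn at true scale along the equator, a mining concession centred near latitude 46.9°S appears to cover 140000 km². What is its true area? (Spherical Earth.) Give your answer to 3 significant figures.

For the equirectangular projection with φ₀ = 0 (plate carrée), h = 1 along meridians and k = sec φ along parallels.
Areal scale = h·k = 1 × sec φ; at 46.9°, h = 1.000, k = 1.464, so h·k = 1.464.
True area = apparent / (areal scale) = 140000 / 1.464 ≈ 95700 km².

95700 km²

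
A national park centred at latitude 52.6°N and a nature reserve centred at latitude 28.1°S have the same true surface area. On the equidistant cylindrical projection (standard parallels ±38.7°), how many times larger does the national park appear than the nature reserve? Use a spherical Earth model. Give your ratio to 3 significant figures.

In the equirectangular projection with standard parallel φ₀ = 38.7° (x = Rλ cos φ₀, y = Rφ), meridians are true-scale (h = 1) and the parallel scale is k = cos φ₀ / cos φ.
Areal scale at 52.6°: h·k = 1.000 × 1.285 = 1.285.
Areal scale at 28.1°: h·k = 1.000 × 0.8847 = 0.8847.
Ratio = 1.285/0.8847 ≈ 1.45.

1.45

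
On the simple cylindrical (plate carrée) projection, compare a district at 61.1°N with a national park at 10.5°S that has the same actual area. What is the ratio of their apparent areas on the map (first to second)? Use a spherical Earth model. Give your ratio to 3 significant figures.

2.03

In the plate carrée (x = Rλ, y = Rφ), meridians are true-scale (h = 1) and parallels are stretched by k = sec φ.
Areal scale at 61.1°: h·k = 1.000 × 2.069 = 2.069.
Areal scale at 10.5°: h·k = 1.000 × 1.017 = 1.017.
Ratio = 2.069/1.017 ≈ 2.03.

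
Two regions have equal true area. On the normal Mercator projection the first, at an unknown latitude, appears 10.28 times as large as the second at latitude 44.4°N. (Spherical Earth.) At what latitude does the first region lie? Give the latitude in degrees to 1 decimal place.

77.1°

Mercator areal scale is sec²φ, so apparent-area ratio = sec²φ₁ / sec²φ₂ = cos²φ₂ / cos²φ₁.
cos²φ₂ / cos²φ₁ = 10.28  ⇒  cos φ₁ = cos 44.4° / √10.28 = 0.7145/3.206 = 0.2228.
φ₁ = arccos(0.2228) ≈ 77.1°.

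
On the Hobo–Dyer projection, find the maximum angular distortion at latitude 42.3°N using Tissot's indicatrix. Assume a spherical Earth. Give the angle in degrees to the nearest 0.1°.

The Hobo–Dyer projection is cylindrical equal-area with φ₀ = 37.5°. For cylindrical equal-area with standard parallel φ₀, h = cos φ / cos φ₀ and k = cos φ₀ / cos φ, so h·k = 1.
At 42.3°: h = 0.9323, k = 1.073; principal scales a = 1.073, b = 0.9323.
sin(ω/2) = (a − b)/(a + b) = 0.1403/2.005 = 0.07000, so ω = 2 arcsin(0.07000) ≈ 8.0°.

8.0°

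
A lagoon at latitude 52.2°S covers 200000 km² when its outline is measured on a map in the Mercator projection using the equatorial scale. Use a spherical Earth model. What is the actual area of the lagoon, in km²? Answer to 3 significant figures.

75100 km²

Mercator is conformal, so the point scale is isotropic: h = k = sec φ = 1/cos φ.
Areal scale = k² = sec²φ = 1/cos²(52.2°) = 1/0.6129² = 2.662.
True area = apparent / (areal scale) = 200000 / 2.662 ≈ 75100 km².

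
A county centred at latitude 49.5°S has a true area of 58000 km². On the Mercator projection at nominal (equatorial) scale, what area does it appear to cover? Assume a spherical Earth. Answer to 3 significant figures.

For Mercator, h = k = sec φ (a conformal cylindrical projection has a single point scale, 1/cos φ).
Areal scale = k² = sec²φ = 1/cos²(49.5°) = 1/0.6494² = 2.371.
Apparent area = 58000 × 2.371 ≈ 138000 km².

138000 km²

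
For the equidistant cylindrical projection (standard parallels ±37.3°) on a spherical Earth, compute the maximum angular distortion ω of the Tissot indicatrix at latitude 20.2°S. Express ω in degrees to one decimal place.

9.5°

With standard parallel φ₀ = 37.3°, the equirectangular projection gives x = Rλ cos φ₀, y = Rφ, so h = 1 and k = cos 37.3° / cos φ.
At 20.2°: h = 1.000, k = 0.8476; principal scales a = 1.000, b = 0.8476.
sin(ω/2) = (a − b)/(a + b) = 0.1524/1.848 = 0.08248, so ω = 2 arcsin(0.08248) ≈ 9.5°.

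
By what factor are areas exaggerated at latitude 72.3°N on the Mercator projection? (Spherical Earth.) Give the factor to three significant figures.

Mercator is conformal, so the point scale is isotropic: h = k = sec φ = 1/cos φ.
Areal scale = k² = sec²φ = 1/cos²(72.3°) = 1/0.3040² = 10.82.

10.8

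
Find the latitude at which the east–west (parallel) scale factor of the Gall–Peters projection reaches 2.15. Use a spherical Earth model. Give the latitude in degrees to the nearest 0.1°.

The Gall–Peters projection is cylindrical equal-area with φ₀ = 45°. A cylindrical equal-area projection with standard parallel φ₀ has meridian scale h = cos φ / cos φ₀ and parallel scale k = cos φ₀ / cos φ (so areas are preserved, h·k = 1).
k = cos φ₀ / cos φ = 2.15  ⇒  cos φ = cos 45° / 2.15 = 0.3289.
φ = arccos(0.3289) ≈ 70.8°.

70.8°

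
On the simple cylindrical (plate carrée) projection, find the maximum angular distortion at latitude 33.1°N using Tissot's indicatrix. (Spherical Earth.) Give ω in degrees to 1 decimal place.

In the plate carrée (x = Rλ, y = Rφ), meridians are true-scale (h = 1) and parallels are stretched by k = sec φ.
At 33.1°: h = 1.000, k = 1.194; principal scales a = 1.194, b = 1.000.
sin(ω/2) = (a − b)/(a + b) = 0.1937/2.194 = 0.08831, so ω = 2 arcsin(0.08831) ≈ 10.1°.

10.1°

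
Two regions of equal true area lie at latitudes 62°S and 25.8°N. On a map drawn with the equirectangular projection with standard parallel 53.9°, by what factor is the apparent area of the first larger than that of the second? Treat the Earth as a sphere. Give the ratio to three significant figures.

1.92

In the equirectangular projection with standard parallel φ₀ = 53.9° (x = Rλ cos φ₀, y = Rφ), meridians are true-scale (h = 1) and the parallel scale is k = cos φ₀ / cos φ.
Areal scale at 62°: h·k = 1.000 × 1.255 = 1.255.
Areal scale at 25.8°: h·k = 1.000 × 0.6544 = 0.6544.
Ratio = 1.255/0.6544 ≈ 1.92.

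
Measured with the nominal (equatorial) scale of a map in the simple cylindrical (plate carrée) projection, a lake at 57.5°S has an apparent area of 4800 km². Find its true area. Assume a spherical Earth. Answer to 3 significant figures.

Plate carrée maps x = Rλ, y = Rφ. The meridian scale is h = 1 and the parallel scale is k = 1/cos φ = sec φ.
Areal scale = h·k = 1 × sec φ; at 57.5°, h = 1.000, k = 1.861, so h·k = 1.861.
True area = apparent / (areal scale) = 4800 / 1.861 ≈ 2580 km².

2580 km²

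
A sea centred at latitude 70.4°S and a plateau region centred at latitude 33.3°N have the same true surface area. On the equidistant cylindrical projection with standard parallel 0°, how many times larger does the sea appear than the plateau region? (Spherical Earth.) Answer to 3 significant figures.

In the plate carrée (x = Rλ, y = Rφ), meridians are true-scale (h = 1) and parallels are stretched by k = sec φ.
Areal scale at 70.4°: h·k = 1.000 × 2.981 = 2.981.
Areal scale at 33.3°: h·k = 1.000 × 1.196 = 1.196.
Ratio = 2.981/1.196 ≈ 2.49.

2.49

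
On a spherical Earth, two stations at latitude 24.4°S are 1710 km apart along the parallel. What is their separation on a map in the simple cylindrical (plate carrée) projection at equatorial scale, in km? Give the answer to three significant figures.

Plate carrée maps x = Rλ, y = Rφ. The meridian scale is h = 1 and the parallel scale is k = 1/cos φ = sec φ.
Along the parallel, k = sec 24.4° = 1/0.9107 = 1.098.
Map distance = 1710 × 1.098 ≈ 1880 km.

1880 km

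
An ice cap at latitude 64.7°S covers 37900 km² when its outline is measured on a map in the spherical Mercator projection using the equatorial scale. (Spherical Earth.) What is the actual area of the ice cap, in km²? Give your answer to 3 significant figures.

6920 km²

The Mercator projection is conformal; its linear scale factor is the same in every direction and equals sec φ = 1/cos φ.
Areal scale = k² = sec²φ = 1/cos²(64.7°) = 1/0.4274² = 5.475.
True area = apparent / (areal scale) = 37900 / 5.475 ≈ 6920 km².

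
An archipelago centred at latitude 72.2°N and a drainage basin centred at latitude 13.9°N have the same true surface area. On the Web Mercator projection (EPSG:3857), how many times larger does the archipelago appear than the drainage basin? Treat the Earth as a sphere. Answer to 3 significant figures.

Mercator is conformal with k = sec φ, so areal scale = k² = sec²φ.
At 72.2°: sec²(72.2°) = 1/0.3057² = 10.70.
At 13.9°: sec²(13.9°) = 1/0.9707² = 1.061.
Ratio = 10.70/1.061 = cos²(13.9°)/cos²(72.2°) ≈ 10.1.

10.1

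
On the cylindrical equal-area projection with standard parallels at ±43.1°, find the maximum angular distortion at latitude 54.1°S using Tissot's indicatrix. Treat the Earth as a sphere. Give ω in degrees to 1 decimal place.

For cylindrical equal-area with standard parallel φ₀, h = cos φ / cos φ₀ and k = cos φ₀ / cos φ, so h·k = 1.
At 54.1°: h = 0.8031, k = 1.245; principal scales a = 1.245, b = 0.8031.
sin(ω/2) = (a − b)/(a + b) = 0.4421/2.048 = 0.2159, so ω = 2 arcsin(0.2159) ≈ 24.9°.

24.9°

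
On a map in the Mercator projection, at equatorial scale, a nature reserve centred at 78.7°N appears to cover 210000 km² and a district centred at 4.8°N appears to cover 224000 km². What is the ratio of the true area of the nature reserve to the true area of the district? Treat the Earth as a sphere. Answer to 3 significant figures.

0.0362

On Mercator the areal scale is sec²φ, so true area = apparent × cos²φ.
True area of nature reserve: 210000 × cos²(78.7°) = 210000 × 0.03839 = 8063 km².
True area of district: 224000 × cos²(4.8°) = 224000 × 0.9930 = 222400 km².
Ratio = 8063 / 222400 ≈ 0.0362.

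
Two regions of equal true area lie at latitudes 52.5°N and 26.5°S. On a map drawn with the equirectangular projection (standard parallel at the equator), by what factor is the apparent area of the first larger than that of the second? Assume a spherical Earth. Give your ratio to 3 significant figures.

1.47

In the plate carrée (x = Rλ, y = Rφ), meridians are true-scale (h = 1) and parallels are stretched by k = sec φ.
Areal scale at 52.5°: h·k = 1.000 × 1.643 = 1.643.
Areal scale at 26.5°: h·k = 1.000 × 1.117 = 1.117.
Ratio = 1.643/1.117 ≈ 1.47.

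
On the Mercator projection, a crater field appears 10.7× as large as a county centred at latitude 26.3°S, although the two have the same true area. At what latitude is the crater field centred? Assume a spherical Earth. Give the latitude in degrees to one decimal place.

74.1°

For equal true areas on Mercator, apparent areas scale as sec²φ, so the ratio is cos²φ₂ / cos²φ₁.
cos²φ₂ / cos²φ₁ = 10.7  ⇒  cos φ₁ = cos 26.3° / √10.7 = 0.8965/3.271 = 0.2741.
φ₁ = arccos(0.2741) ≈ 74.1°.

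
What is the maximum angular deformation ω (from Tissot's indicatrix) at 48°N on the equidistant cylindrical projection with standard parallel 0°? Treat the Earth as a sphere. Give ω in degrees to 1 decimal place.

For the equirectangular projection with φ₀ = 0 (plate carrée), h = 1 along meridians and k = sec φ along parallels.
At 48°: h = 1.000, k = 1.494; principal scales a = 1.494, b = 1.000.
sin(ω/2) = (a − b)/(a + b) = 0.4945/2.494 = 0.1982, so ω = 2 arcsin(0.1982) ≈ 22.9°.

22.9°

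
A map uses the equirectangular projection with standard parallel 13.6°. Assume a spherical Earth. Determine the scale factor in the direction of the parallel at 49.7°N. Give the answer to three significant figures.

1.50

In the equirectangular projection with standard parallel φ₀ = 13.6° (x = Rλ cos φ₀, y = Rφ), meridians are true-scale (h = 1) and the parallel scale is k = cos φ₀ / cos φ.
k = cos 13.6° / cos 49.7° = 0.9720/0.6468 = 1.503.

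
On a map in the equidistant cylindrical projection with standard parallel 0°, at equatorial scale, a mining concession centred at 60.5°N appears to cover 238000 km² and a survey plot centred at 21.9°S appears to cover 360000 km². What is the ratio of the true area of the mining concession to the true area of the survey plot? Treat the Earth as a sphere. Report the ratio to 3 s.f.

Plate carrée has h = 1 and k = sec φ, giving areal scale sec φ; true area = (apparent area) · cos φ.
True area of mining concession: 238000 × cos(60.5°) = 238000 × 0.4924 = 117200 km².
True area of survey plot: 360000 × cos(21.9°) = 360000 × 0.9278 = 334000 km².
Ratio = 117200 / 334000 ≈ 0.351.

0.351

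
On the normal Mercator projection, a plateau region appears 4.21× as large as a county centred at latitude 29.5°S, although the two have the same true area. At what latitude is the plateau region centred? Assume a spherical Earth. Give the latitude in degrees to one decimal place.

For equal true areas on Mercator, apparent areas scale as sec²φ, so the ratio is cos²φ₂ / cos²φ₁.
cos²φ₂ / cos²φ₁ = 4.21  ⇒  cos φ₁ = cos 29.5° / √4.21 = 0.8704/2.052 = 0.4242.
φ₁ = arccos(0.4242) ≈ 64.9°.

64.9°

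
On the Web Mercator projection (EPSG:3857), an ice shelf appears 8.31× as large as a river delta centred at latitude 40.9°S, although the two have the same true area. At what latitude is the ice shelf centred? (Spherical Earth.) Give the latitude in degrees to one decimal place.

74.8°

Mercator areal scale is sec²φ, so apparent-area ratio = sec²φ₁ / sec²φ₂ = cos²φ₂ / cos²φ₁.
cos²φ₂ / cos²φ₁ = 8.31  ⇒  cos φ₁ = cos 40.9° / √8.31 = 0.7559/2.883 = 0.2622.
φ₁ = arccos(0.2622) ≈ 74.8°.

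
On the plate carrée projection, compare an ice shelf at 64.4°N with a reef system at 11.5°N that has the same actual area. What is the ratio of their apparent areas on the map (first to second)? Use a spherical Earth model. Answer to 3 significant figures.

2.27

In the plate carrée (x = Rλ, y = Rφ), meridians are true-scale (h = 1) and parallels are stretched by k = sec φ.
Areal scale at 64.4°: h·k = 1.000 × 2.314 = 2.314.
Areal scale at 11.5°: h·k = 1.000 × 1.020 = 1.020.
Ratio = 2.314/1.020 ≈ 2.27.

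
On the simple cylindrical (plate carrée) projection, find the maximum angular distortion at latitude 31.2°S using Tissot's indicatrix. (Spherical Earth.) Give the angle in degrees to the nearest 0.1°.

8.9°

In the plate carrée (x = Rλ, y = Rφ), meridians are true-scale (h = 1) and parallels are stretched by k = sec φ.
At 31.2°: h = 1.000, k = 1.169; principal scales a = 1.169, b = 1.000.
sin(ω/2) = (a − b)/(a + b) = 0.1691/2.169 = 0.07796, so ω = 2 arcsin(0.07796) ≈ 8.9°.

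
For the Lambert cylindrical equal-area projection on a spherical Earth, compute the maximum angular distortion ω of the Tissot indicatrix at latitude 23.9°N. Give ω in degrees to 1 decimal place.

The Lambert cylindrical equal-area projection is the cylindrical equal-area projection with its standard parallel at the equator (φ₀ = 0). A cylindrical equal-area projection with standard parallel φ₀ has meridian scale h = cos φ / cos φ₀ and parallel scale k = cos φ₀ / cos φ (so areas are preserved, h·k = 1).
At 23.9°: h = 0.9143, k = 1.094; principal scales a = 1.094, b = 0.9143.
sin(ω/2) = (a − b)/(a + b) = 0.1795/2.008 = 0.08941, so ω = 2 arcsin(0.08941) ≈ 10.3°.

10.3°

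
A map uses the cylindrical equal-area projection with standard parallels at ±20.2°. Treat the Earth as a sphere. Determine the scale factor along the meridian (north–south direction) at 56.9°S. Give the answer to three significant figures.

Cylindrical equal-area (φ₀ = 20.2°): h = cos φ / cos 20.2° along meridians, k = cos 20.2° / cos φ along parallels; h·k = 1.
h = cos 56.9° / cos 20.2° = 0.5461/0.9385 = 0.5819.

0.582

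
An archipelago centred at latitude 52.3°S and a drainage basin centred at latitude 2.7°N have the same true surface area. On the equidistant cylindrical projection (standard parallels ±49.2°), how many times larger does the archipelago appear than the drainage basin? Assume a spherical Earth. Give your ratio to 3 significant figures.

In the equirectangular projection with standard parallel φ₀ = 49.2° (x = Rλ cos φ₀, y = Rφ), meridians are true-scale (h = 1) and the parallel scale is k = cos φ₀ / cos φ.
Areal scale at 52.3°: h·k = 1.000 × 1.069 = 1.069.
Areal scale at 2.7°: h·k = 1.000 × 0.6541 = 0.6541.
Ratio = 1.069/0.6541 ≈ 1.63.

1.63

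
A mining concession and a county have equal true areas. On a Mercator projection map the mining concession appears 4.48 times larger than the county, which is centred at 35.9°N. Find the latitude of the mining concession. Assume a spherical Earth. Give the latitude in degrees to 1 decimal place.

On Mercator, (apparent₁)/(apparent₂) = sec²φ₁ / sec²φ₂ when true areas are equal.
cos²φ₂ / cos²φ₁ = 4.48  ⇒  cos φ₁ = cos 35.9° / √4.48 = 0.8100/2.117 = 0.3827.
φ₁ = arccos(0.3827) ≈ 67.5°.

67.5°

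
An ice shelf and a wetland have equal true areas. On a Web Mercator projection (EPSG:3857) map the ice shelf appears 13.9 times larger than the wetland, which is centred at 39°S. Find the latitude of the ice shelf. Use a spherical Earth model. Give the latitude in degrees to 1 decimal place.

78.0°

On Mercator, (apparent₁)/(apparent₂) = sec²φ₁ / sec²φ₂ when true areas are equal.
cos²φ₂ / cos²φ₁ = 13.9  ⇒  cos φ₁ = cos 39° / √13.9 = 0.7771/3.728 = 0.2084.
φ₁ = arccos(0.2084) ≈ 78.0°.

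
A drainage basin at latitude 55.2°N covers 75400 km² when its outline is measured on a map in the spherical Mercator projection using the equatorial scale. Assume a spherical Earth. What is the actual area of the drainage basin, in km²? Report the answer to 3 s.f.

24600 km²

For Mercator, h = k = sec φ (a conformal cylindrical projection has a single point scale, 1/cos φ).
Areal scale = k² = sec²φ = 1/cos²(55.2°) = 1/0.5707² = 3.070.
True area = apparent / (areal scale) = 75400 / 3.070 ≈ 24600 km².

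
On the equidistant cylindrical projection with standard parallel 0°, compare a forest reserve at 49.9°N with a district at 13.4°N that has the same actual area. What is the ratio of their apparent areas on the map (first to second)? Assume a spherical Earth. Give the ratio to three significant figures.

In the plate carrée (x = Rλ, y = Rφ), meridians are true-scale (h = 1) and parallels are stretched by k = sec φ.
Areal scale at 49.9°: h·k = 1.000 × 1.552 = 1.552.
Areal scale at 13.4°: h·k = 1.000 × 1.028 = 1.028.
Ratio = 1.552/1.028 ≈ 1.51.

1.51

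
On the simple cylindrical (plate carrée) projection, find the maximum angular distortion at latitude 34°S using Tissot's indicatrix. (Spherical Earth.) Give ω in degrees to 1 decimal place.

10.7°

In the plate carrée (x = Rλ, y = Rφ), meridians are true-scale (h = 1) and parallels are stretched by k = sec φ.
At 34°: h = 1.000, k = 1.206; principal scales a = 1.206, b = 1.000.
sin(ω/2) = (a − b)/(a + b) = 0.2062/2.206 = 0.09347, so ω = 2 arcsin(0.09347) ≈ 10.7°.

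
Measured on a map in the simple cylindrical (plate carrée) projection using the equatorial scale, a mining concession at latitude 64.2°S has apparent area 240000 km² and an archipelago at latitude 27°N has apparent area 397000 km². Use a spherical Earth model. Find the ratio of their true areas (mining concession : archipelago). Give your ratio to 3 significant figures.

On the plate carrée, areal scale = h·k = 1 × sec φ, so true area = apparent × cos φ.
True area of mining concession: 240000 × cos(64.2°) = 240000 × 0.4352 = 104500 km².
True area of archipelago: 397000 × cos(27°) = 397000 × 0.8910 = 353700 km².
Ratio = 104500 / 353700 ≈ 0.295.

0.295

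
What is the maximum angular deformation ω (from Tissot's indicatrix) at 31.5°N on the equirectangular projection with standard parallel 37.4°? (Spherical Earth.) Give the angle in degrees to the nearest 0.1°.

The equidistant cylindrical projection with φ₀ = 37.4° has h = 1 (meridians true) and k = cos φ₀ / cos φ along parallels.
At 31.5°: h = 1.000, k = 0.9317; principal scales a = 1.000, b = 0.9317.
sin(ω/2) = (a − b)/(a + b) = 0.06829/1.932 = 0.03535, so ω = 2 arcsin(0.03535) ≈ 4.1°.

4.1°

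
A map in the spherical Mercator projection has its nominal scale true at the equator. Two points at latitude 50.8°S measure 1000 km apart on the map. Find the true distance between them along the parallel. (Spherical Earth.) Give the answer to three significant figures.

For Mercator, h = k = sec φ (a conformal cylindrical projection has a single point scale, 1/cos φ).
Along the parallel at 50.8°, map distances are exaggerated by k = sec 50.8° = 1.582.
True distance = 1000 / 1.582 = 1000 × cos 50.8° ≈ 632 km.

632 km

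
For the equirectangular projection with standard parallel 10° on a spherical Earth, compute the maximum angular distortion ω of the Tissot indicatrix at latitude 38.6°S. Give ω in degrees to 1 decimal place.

In the equirectangular projection with standard parallel φ₀ = 10° (x = Rλ cos φ₀, y = Rφ), meridians are true-scale (h = 1) and the parallel scale is k = cos φ₀ / cos φ.
At 38.6°: h = 1.000, k = 1.260; principal scales a = 1.260, b = 1.000.
sin(ω/2) = (a − b)/(a + b) = 0.2601/2.260 = 0.1151, so ω = 2 arcsin(0.1151) ≈ 13.2°.

13.2°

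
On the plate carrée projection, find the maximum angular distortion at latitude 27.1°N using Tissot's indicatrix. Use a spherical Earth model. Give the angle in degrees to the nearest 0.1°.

Plate carrée maps x = Rλ, y = Rφ. The meridian scale is h = 1 and the parallel scale is k = 1/cos φ = sec φ.
At 27.1°: h = 1.000, k = 1.123; principal scales a = 1.123, b = 1.000.
sin(ω/2) = (a − b)/(a + b) = 0.1233/2.123 = 0.05808, so ω = 2 arcsin(0.05808) ≈ 6.7°.

6.7°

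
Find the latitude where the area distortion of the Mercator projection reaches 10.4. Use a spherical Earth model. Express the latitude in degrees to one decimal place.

Mercator areal scale is sec²φ.
sec²φ = 10.4  ⇒  cos²φ = 0.09615  ⇒  cos φ = 0.3101.
φ = arccos(0.3101) ≈ 71.9°.

71.9°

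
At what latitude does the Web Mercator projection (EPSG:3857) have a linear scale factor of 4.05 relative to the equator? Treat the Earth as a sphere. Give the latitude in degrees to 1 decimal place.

Mercator scale is k = sec φ = 1/cos φ.
1/cos φ = 4.05  ⇒  cos φ = 0.2469  ⇒  φ = arccos(0.2469) ≈ 75.7°.

75.7°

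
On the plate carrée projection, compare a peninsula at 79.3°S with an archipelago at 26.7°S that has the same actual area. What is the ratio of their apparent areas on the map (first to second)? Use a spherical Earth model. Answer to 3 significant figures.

4.81

In the plate carrée (x = Rλ, y = Rφ), meridians are true-scale (h = 1) and parallels are stretched by k = sec φ.
Areal scale at 79.3°: h·k = 1.000 × 5.386 = 5.386.
Areal scale at 26.7°: h·k = 1.000 × 1.119 = 1.119.
Ratio = 5.386/1.119 ≈ 4.81.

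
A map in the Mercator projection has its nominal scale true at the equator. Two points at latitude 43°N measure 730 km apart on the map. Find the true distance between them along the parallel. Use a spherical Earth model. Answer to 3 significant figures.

The Mercator projection is conformal; its linear scale factor is the same in every direction and equals sec φ = 1/cos φ.
Along the parallel at 43°, map distances are exaggerated by k = sec 43° = 1.367.
True distance = 730 / 1.367 = 730 × cos 43° ≈ 534 km.

534 km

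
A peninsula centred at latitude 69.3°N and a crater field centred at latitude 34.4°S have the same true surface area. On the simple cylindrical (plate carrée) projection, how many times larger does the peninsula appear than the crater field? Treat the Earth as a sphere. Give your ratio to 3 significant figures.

2.33

Plate carrée maps x = Rλ, y = Rφ. The meridian scale is h = 1 and the parallel scale is k = 1/cos φ = sec φ.
Areal scale at 69.3°: h·k = 1.000 × 2.829 = 2.829.
Areal scale at 34.4°: h·k = 1.000 × 1.212 = 1.212.
Ratio = 2.829/1.212 ≈ 2.33.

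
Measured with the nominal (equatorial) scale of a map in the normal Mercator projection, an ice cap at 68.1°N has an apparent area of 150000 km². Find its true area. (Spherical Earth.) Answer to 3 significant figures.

20900 km²

The Mercator projection is conformal; its linear scale factor is the same in every direction and equals sec φ = 1/cos φ.
Areal scale = k² = sec²φ = 1/cos²(68.1°) = 1/0.3730² = 7.188.
True area = apparent / (areal scale) = 150000 / 7.188 ≈ 20900 km².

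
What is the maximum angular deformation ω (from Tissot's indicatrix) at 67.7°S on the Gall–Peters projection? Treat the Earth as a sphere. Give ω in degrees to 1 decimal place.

67.1°

Gall–Peters is a cylindrical equal-area projection with standard parallels at ±45°. Cylindrical equal-area (φ₀ = 45°): h = cos φ / cos 45° along meridians, k = cos 45° / cos φ along parallels; h·k = 1.
At 67.7°: h = 0.5366, k = 1.863; principal scales a = 1.863, b = 0.5366.
sin(ω/2) = (a − b)/(a + b) = 1.327/2.400 = 0.5528, so ω = 2 arcsin(0.5528) ≈ 67.1°.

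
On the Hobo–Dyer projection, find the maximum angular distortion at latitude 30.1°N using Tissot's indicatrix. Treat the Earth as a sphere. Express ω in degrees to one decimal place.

9.9°

Hobo–Dyer is a cylindrical equal-area projection with standard parallels at ±37.5°. A cylindrical equal-area projection with standard parallel φ₀ has meridian scale h = cos φ / cos φ₀ and parallel scale k = cos φ₀ / cos φ (so areas are preserved, h·k = 1).
At 30.1°: h = 1.090, k = 0.9170; principal scales a = 1.090, b = 0.9170.
sin(ω/2) = (a − b)/(a + b) = 0.1735/2.008 = 0.08642, so ω = 2 arcsin(0.08642) ≈ 9.9°.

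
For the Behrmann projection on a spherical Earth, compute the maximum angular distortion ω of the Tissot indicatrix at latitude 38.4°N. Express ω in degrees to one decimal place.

11.4°

The Behrmann projection is cylindrical equal-area with φ₀ = 30°. For cylindrical equal-area with standard parallel φ₀, h = cos φ / cos φ₀ and k = cos φ₀ / cos φ, so h·k = 1.
At 38.4°: h = 0.9049, k = 1.105; principal scales a = 1.105, b = 0.9049.
sin(ω/2) = (a − b)/(a + b) = 0.2001/2.010 = 0.09957, so ω = 2 arcsin(0.09957) ≈ 11.4°.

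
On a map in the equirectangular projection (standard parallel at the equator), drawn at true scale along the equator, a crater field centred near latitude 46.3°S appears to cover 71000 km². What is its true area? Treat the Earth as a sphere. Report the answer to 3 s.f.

For the equirectangular projection with φ₀ = 0 (plate carrée), h = 1 along meridians and k = sec φ along parallels.
Areal scale = h·k = 1 × sec φ; at 46.3°, h = 1.000, k = 1.447, so h·k = 1.447.
True area = apparent / (areal scale) = 71000 / 1.447 ≈ 49100 km².

49100 km²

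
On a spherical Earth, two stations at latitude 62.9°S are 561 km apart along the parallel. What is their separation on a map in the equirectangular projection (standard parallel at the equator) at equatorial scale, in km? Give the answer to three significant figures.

1230 km

For the equirectangular projection with φ₀ = 0 (plate carrée), h = 1 along meridians and k = sec φ along parallels.
Along the parallel, k = sec 62.9° = 1/0.4555 = 2.195.
Map distance = 561 × 2.195 ≈ 1230 km.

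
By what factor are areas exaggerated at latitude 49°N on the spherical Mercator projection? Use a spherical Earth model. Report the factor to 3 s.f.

2.32

The Mercator projection is conformal; its linear scale factor is the same in every direction and equals sec φ = 1/cos φ.
Areal scale = k² = sec²φ = 1/cos²(49°) = 1/0.6561² = 2.323.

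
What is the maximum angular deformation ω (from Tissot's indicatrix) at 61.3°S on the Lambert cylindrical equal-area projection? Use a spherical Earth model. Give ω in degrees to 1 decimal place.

77.4°

The Lambert cylindrical equal-area projection is the cylindrical equal-area projection with its standard parallel at the equator (φ₀ = 0). For cylindrical equal-area with standard parallel φ₀, h = cos φ / cos φ₀ and k = cos φ₀ / cos φ, so h·k = 1.
At 61.3°: h = 0.4802, k = 2.082; principal scales a = 2.082, b = 0.4802.
sin(ω/2) = (a − b)/(a + b) = 1.602/2.563 = 0.6252, so ω = 2 arcsin(0.6252) ≈ 77.4°.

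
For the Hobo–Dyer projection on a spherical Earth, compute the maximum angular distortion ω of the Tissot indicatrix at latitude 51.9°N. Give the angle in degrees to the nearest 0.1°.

The Hobo–Dyer projection is cylindrical equal-area with φ₀ = 37.5°. For cylindrical equal-area with standard parallel φ₀, h = cos φ / cos φ₀ and k = cos φ₀ / cos φ, so h·k = 1.
At 51.9°: h = 0.7778, k = 1.286; principal scales a = 1.286, b = 0.7778.
sin(ω/2) = (a − b)/(a + b) = 0.5080/2.064 = 0.2462, so ω = 2 arcsin(0.2462) ≈ 28.5°.

28.5°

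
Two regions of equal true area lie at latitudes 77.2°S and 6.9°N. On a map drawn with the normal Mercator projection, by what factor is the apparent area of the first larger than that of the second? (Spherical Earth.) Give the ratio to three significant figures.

On Mercator, area is exaggerated by sec²φ = 1/cos²φ.
At 77.2°: sec²(77.2°) = 1/0.2215² = 20.37.
At 6.9°: sec²(6.9°) = 1/0.9928² = 1.015.
Ratio = 20.37/1.015 = cos²(6.9°)/cos²(77.2°) ≈ 20.1.

20.1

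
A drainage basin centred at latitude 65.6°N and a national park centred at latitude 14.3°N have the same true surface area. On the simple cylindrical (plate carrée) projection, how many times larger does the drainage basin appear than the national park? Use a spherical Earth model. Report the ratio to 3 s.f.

For the equirectangular projection with φ₀ = 0 (plate carrée), h = 1 along meridians and k = sec φ along parallels.
Areal scale at 65.6°: h·k = 1.000 × 2.421 = 2.421.
Areal scale at 14.3°: h·k = 1.000 × 1.032 = 1.032.
Ratio = 2.421/1.032 ≈ 2.35.

2.35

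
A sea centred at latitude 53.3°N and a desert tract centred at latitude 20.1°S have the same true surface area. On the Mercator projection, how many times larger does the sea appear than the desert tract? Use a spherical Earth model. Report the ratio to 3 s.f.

2.47

Mercator is conformal with k = sec φ, so areal scale = k² = sec²φ.
At 53.3°: sec²(53.3°) = 1/0.5976² = 2.800.
At 20.1°: sec²(20.1°) = 1/0.9391² = 1.134.
Ratio = 2.800/1.134 = cos²(20.1°)/cos²(53.3°) ≈ 2.47.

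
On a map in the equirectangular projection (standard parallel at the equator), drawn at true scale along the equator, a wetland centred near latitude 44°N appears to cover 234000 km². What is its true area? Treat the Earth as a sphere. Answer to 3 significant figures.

168000 km²

For the equirectangular projection with φ₀ = 0 (plate carrée), h = 1 along meridians and k = sec φ along parallels.
Areal scale = h·k = 1 × sec φ; at 44°, h = 1.000, k = 1.390, so h·k = 1.390.
True area = apparent / (areal scale) = 234000 / 1.390 ≈ 168000 km².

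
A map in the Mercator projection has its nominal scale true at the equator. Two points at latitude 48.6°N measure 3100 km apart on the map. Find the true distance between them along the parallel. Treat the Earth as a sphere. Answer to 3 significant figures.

2050 km

For Mercator, h = k = sec φ (a conformal cylindrical projection has a single point scale, 1/cos φ).
Along the parallel at 48.6°, map distances are exaggerated by k = sec 48.6° = 1.512.
True distance = 3100 / 1.512 = 3100 × cos 48.6° ≈ 2050 km.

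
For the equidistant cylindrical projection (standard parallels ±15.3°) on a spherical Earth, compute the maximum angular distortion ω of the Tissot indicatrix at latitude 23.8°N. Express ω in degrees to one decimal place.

With standard parallel φ₀ = 15.3°, the equirectangular projection gives x = Rλ cos φ₀, y = Rφ, so h = 1 and k = cos 15.3° / cos φ.
At 23.8°: h = 1.000, k = 1.054; principal scales a = 1.054, b = 1.000.
sin(ω/2) = (a − b)/(a + b) = 0.05421/2.054 = 0.02639, so ω = 2 arcsin(0.02639) ≈ 3.0°.

3.0°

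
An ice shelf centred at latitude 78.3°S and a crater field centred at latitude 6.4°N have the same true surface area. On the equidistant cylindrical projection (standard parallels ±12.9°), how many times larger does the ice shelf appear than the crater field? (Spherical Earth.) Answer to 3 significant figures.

With standard parallel φ₀ = 12.9°, the equirectangular projection gives x = Rλ cos φ₀, y = Rφ, so h = 1 and k = cos 12.9° / cos φ.
Areal scale at 78.3°: h·k = 1.000 × 4.807 = 4.807.
Areal scale at 6.4°: h·k = 1.000 × 0.9809 = 0.9809.
Ratio = 4.807/0.9809 ≈ 4.90.

4.90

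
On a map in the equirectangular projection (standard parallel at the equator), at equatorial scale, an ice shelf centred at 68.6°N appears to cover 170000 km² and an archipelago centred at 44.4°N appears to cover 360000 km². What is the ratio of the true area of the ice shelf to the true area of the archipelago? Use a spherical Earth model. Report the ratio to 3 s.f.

0.241

On the plate carrée, areal scale = h·k = 1 × sec φ, so true area = apparent × cos φ.
True area of ice shelf: 170000 × cos(68.6°) = 170000 × 0.3649 = 62030 km².
True area of archipelago: 360000 × cos(44.4°) = 360000 × 0.7145 = 257200 km².
Ratio = 62030 / 257200 ≈ 0.241.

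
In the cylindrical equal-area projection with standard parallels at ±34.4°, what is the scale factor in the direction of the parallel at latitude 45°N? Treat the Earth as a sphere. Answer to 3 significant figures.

A cylindrical equal-area projection with standard parallel φ₀ has meridian scale h = cos φ / cos φ₀ and parallel scale k = cos φ₀ / cos φ (so areas are preserved, h·k = 1).
k = cos 34.4° / cos 45° = 0.8251/0.7071 = 1.167.

1.17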